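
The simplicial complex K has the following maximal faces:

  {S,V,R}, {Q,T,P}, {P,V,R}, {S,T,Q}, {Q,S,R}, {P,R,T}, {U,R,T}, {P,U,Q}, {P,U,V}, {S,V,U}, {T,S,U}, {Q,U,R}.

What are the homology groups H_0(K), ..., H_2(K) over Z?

H_0 = Z,  H_1 = Z_2,  H_2 = 0.

Order the vertices as P < Q < R < S < T < U < V. Listing each simplex with vertices in this order, K has dimension 2 with simplices:

  0-simplices (7): P, Q, R, S, T, U, V
  1-simplices (18): PQ, PR, PT, PU, PV, QR, QS, QT, QU, RS, RT, RU, RV, ST, SU, SV, TU, UV
  2-simplices (12): PQT, PQU, PRT, PRV, PUV, QRS, QRU, QST, RSV, RTU, STU, SUV

Hence C_0 ≅ Z^7, C_1 ≅ Z^18, C_2 ≅ Z^12.

Boundary ∂_1: C_1 → C_0 maps an edge to its endpoints' difference, ∂[p,q] = q − p.
The 7×18 boundary matrix has rank 6 and Smith normal form diag(1,1,1,1,1,1).

∂_2: C_2 → C_1 acts by ∂[p,q,r] = [q,r] − [p,r] + [p,q]. For instance
  ∂RSV = SV − RV + RS,
  ∂PQU = QU − PU + PQ.
The 18×12 boundary matrix has rank 12 and Smith normal form diag(1,1,1,1,1,1,1,1,1,1,1,2).

Computing H_k = (kernel of ∂_k) / (image of ∂_{k+1}):

  H_0: rank C_0 − rank ∂_1 = 7 − 6 = 1, and the invariant factors of ∂_1 are all 1, so H_0 ≅ Z.
  H_1: rank ker ∂_1 − rank ∂_2 = (18 − 6) − 12 = 0, and ∂_2 has invariant factor 2 > 1, so H_1 ≅ Z_2.
  H_2: rank ker ∂_2 − rank ∂_3 = (12 − 12) − 0 = 0, and there is no ∂_3, so H_2 ≅ 0.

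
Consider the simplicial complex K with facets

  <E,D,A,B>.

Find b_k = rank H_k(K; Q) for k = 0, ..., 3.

Fix the vertex order A < B < D < E and write every simplex with vertices in increasing order. Then dim K = 3 and the simplices of K are:

  0-simplices (4): A, B, D, E
  1-simplices (6): AB, AD, AE, BD, BE, DE
  2-simplices (4): ABD, ABE, ADE, BDE
  3-simplices (1): ABDE

so the chain groups are C_0 ≅ Z^4, C_1 ≅ Z^6, C_2 ≅ Z^4, C_3 ≅ Z^1.

The boundary map ∂_1: C_1 → C_0 sends each edge [p,q] (with p < q) to q − p.
This gives a 4×6 integer matrix of rank 3; reducing to Smith normal form yields diagonal entries (1,1,1).

∂_2: C_2 → C_1 sends each 2-simplex [p,q,r] to [q,r] − [p,r] + [p,q]. For instance
  ∂ABE = BE − AE + AB,
  ∂ADE = DE − AE + AD.
The resulting 6×4 matrix has rank 3, and its Smith normal form has invariant factors (1,1,1).

The boundary map ∂_3: C_3 → C_2 sends each 3-simplex σ to the alternating sum Σ_i (−1)^i (σ with its i-th vertex removed). For instance
  ∂ABDE = BDE − ADE + ABE − ABD.
As a 4×1 matrix over Z this has rank 1, with invariant factors (1).

Reading off H_k = ker ∂_k / im ∂_{k+1}:

  H_0: rank C_0 − rank ∂_1 = 4 − 3 = 1, and the invariant factors of ∂_1 are all 1, so H_0 ≅ Z.
  H_1: rank ker ∂_1 − rank ∂_2 = (6 − 3) − 3 = 0, and the invariant factors of ∂_2 are all 1, so H_1 ≅ 0.
  H_2: rank ker ∂_2 − rank ∂_3 = (4 − 3) − 1 = 0, and the invariant factors of ∂_3 are all 1, so H_2 ≅ 0.
  H_3: rank ker ∂_3 − rank ∂_4 = (1 − 1) − 0 = 0, and there is no ∂_4, so H_3 ≅ 0.

(K is a triangulation of the 3-simplex.)

Hence the Betti numbers are b_0 = 1, b_1 = 0, b_2 = 0, b_3 = 0.

b_0 = 1, b_1 = 0, b_2 = 0, b_3 = 0.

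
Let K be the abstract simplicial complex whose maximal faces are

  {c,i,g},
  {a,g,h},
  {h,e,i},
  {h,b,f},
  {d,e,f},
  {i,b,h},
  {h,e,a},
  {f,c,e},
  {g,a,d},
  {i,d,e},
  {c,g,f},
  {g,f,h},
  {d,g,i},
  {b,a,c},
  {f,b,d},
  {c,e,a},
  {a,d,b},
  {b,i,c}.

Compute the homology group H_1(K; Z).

Fix the vertex order a < b < c < d < e < f < g < h < i and write every simplex with vertices in increasing order. Then dim K = 2 and the simplices of K are:

  0-simplices (9): a, b, c, d, e, f, g, h, i
  1-simplices (27): ab, ac, ad, ae, ag, ah, bc, bd, bf, bh, bi, ce, cf, cg, ci, de, df, dg, di, ef, eh, ei, fg, fh, gh, gi, hi
  2-simplices (18): abc, abd, ace, adg, aeh, agh, bci, bdf, bfh, bhi, cef, cfg, cgi, def, dei, dgi, ehi, fgh

so the chain groups are C_0 ≅ Z^9, C_1 ≅ Z^27, C_2 ≅ Z^18.

The boundary map ∂_1: C_1 → C_0 sends each edge [p,q] (with p < q) to q − p. For instance
  ∂bd = d − b.
The resulting 9×27 matrix has rank 8, and its Smith normal form has invariant factors (1,1,1,1,1,1,1,1).

The boundary map ∂_2: C_2 → C_1 acts by ∂[p,q,r] = [q,r] − [p,r] + [p,q]. For instance
  ∂bdf = df − bf + bd,
  ∂abc = bc − ac + ab.
As a 27×18 matrix over Z this has rank 17, with invariant factors (1,1,1,1,1,1,1,1,1,1,1,1,1,1,1,1,1).

From H_k ≅ ker(∂_k) / im(∂_{k+1}) we obtain:

  H_1: rank ker ∂_1 − rank ∂_2 = (27 − 8) − 17 = 2, and the invariant factors of ∂_2 are all 1, so H_1 = Z^2.

H_1 ≅ Z^2.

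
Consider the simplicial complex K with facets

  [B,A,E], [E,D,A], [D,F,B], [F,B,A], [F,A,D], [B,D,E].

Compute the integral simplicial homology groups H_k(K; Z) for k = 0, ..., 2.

H_0 ≅ Z,  H_1 = 0,  H_2 ≅ Z.

K has 5 vertices, 9 edges, 6 triangles.
rank ∂_0 = 0, rank ∂_1 = 4 ⇒ b_0 = 5 − 0 − 4 = 1; all invariant factors of ∂_1 are 1 so no torsion. So H_0 = Z.
rank ∂_1 = 4, rank ∂_2 = 5 ⇒ b_1 = 9 − 4 − 5 = 0; all invariant factors of ∂_2 are 1 so no torsion. So H_1 = 0.
rank ∂_2 = 5, rank ∂_3 = 0 ⇒ b_2 = 6 − 5 − 0 = 1. So H_2 = Z.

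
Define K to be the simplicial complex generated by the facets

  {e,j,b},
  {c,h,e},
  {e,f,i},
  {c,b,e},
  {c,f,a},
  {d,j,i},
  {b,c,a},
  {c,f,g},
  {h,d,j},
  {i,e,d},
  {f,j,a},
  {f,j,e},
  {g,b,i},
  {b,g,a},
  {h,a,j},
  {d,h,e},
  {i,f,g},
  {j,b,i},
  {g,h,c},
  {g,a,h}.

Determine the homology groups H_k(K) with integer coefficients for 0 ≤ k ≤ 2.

Fix the vertex order a < b < c < d < e < f < g < h < i < j and write every simplex with vertices in increasing order. Then dim K = 2 and the simplices of K are:

  0-simplices (10): a, b, c, d, e, f, g, h, i, j
  1-simplices (30): ab, ac, af, ag, ah, aj, bc, be, bg, bi, bj, ce, cf, cg, ch, de, dh, di, dj, ef, eh, ei, ej, fg, fi, fj, gh, gi, hj, ij
  2-simplices (20): abc, abg, acf, afj, agh, ahj, bce, bej, bgi, bij, ceh, cfg, cgh, deh, dei, dhj, dij, efi, efj, fgi

so the chain groups are C_0 ≅ Z^10, C_1 ≅ Z^30, C_2 ≅ Z^20.

The boundary map ∂_1: C_1 → C_0 maps an edge to its endpoints' difference, ∂[p,q] = q − p.
The 10×30 boundary matrix has rank 9 and Smith normal form diag(1,1,1,1,1,1,1,1,1).

The boundary map ∂_2: C_2 → C_1 maps a triangle to the signed sum of its edges. For instance
  ∂bgi = gi − bi + bg,
  ∂ceh = eh − ch + ce.
This gives a 30×20 integer matrix of rank 20; reducing to Smith normal form yields diagonal entries (1,1,1,1,1,1,1,1,1,1,1,1,1,1,1,1,1,1,1,2).

Computing H_k = (kernel of ∂_k) / (image of ∂_{k+1}):

  H_0: rank C_0 − rank ∂_1 = 10 − 9 = 1, and the invariant factors of ∂_1 are all 1, so H_0 = Z.
  H_1: rank ker ∂_1 − rank ∂_2 = (30 − 9) − 20 = 1, and ∂_2 has invariant factor 2 > 1, so H_1 = Z ⊕ Z/2Z.
  H_2: rank ker ∂_2 − rank ∂_3 = (20 − 20) − 0 = 0, and there is no ∂_3, so H_2 = 0.

As a check, the Euler characteristic is 10 − 30 + 20 = 0, which agrees with 1 − 1 + 0 = 0.

H_0 ≅ Z,  H_1 ≅ Z ⊕ Z/2Z,  H_2 = 0.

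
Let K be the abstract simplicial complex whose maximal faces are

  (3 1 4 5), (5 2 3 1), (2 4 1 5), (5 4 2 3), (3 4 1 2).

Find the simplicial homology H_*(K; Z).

Order the vertices as 1 < 2 < 3 < 4 < 5. Listing each simplex with vertices in this order, K has dimension 3 with simplices:

  0-simplices (5): [1], [2], [3], [4], [5]
  1-simplices (10): [1,2], [1,3], [1,4], [1,5], [2,3], [2,4], [2,5], [3,4], [3,5], [4,5]
  2-simplices (10): [1,2,3], [1,2,4], [1,2,5], [1,3,4], [1,3,5], [1,4,5], [2,3,4], [2,3,5], [2,4,5], [3,4,5]
  3-simplices (5): [1,2,3,4], [1,2,3,5], [1,2,4,5], [1,3,4,5], [2,3,4,5]

so the chain groups are C_0 ≅ Z^5, C_1 ≅ Z^10, C_2 ≅ Z^10, C_3 ≅ Z^5.

∂_1: C_1 → C_0 sends each edge [p,q] (with p < q) to q − p.
The 5×10 boundary matrix has rank 4 and Smith normal form diag(1,1,1,1).

The boundary map ∂_2: C_2 → C_1 acts by ∂[p,q,r] = [q,r] − [p,r] + [p,q]. For instance
  ∂[1,3,4] = [3,4] − [1,4] + [1,3],
  ∂[1,4,5] = [4,5] − [1,5] + [1,4].
The 10×10 boundary matrix has rank 6 and Smith normal form diag(1,1,1,1,1,1).

Boundary ∂_3: C_3 → C_2 sends each 3-simplex σ to the alternating sum Σ_i (−1)^i (σ with its i-th vertex removed). For instance
  ∂[1,2,4,5] = [2,4,5] − [1,4,5] + [1,2,5] − [1,2,4],
  ∂[2,3,4,5] = [3,4,5] − [2,4,5] + [2,3,5] − [2,3,4].
This gives a 10×5 integer matrix of rank 4; reducing to Smith normal form yields diagonal entries (1,1,1,1).

Computing H_k = (kernel of ∂_k) / (image of ∂_{k+1}):

  H_0: rank C_0 − rank ∂_1 = 5 − 4 = 1, and the invariant factors of ∂_1 are all 1, so H_0 = Z.
  H_1: rank ker ∂_1 − rank ∂_2 = (10 − 4) − 6 = 0, and the invariant factors of ∂_2 are all 1, so H_1 = 0.
  H_2: rank ker ∂_2 − rank ∂_3 = (10 − 6) − 4 = 0, and the invariant factors of ∂_3 are all 1, so H_2 = 0.
  H_3: rank ker ∂_3 − rank ∂_4 = (5 − 4) − 0 = 1, and there is no ∂_4, so H_3 = Z.

As a check, the Euler characteristic is 5 − 10 + 10 − 5 = 0, which agrees with 1 − 0 + 0 − 1 = 0.

H_0 = Z,  H_1 = 0,  H_2 = 0,  H_3 = Z.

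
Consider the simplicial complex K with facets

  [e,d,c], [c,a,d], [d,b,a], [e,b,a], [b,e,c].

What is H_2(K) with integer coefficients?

H_2 ≅ 0.

We work with the vertex ordering a < b < c < d < e. The simplices of K, each written with vertices in increasing order, are:

  0-simplices (5): a, b, c, d, e
  1-simplices (10): ab, ac, ad, ae, bc, bd, be, cd, ce, de
  2-simplices (5): abd, abe, acd, bce, cde

giving chain groups C_0 ≅ Z^5, C_1 ≅ Z^10, C_2 ≅ Z^5.

∂_1: C_1 → C_0 maps an edge to its endpoints' difference, ∂[p,q] = q − p.
As a 5×10 matrix over Z this has rank 4, with invariant factors (1,1,1,1).

The boundary map ∂_2: C_2 → C_1 acts by ∂[p,q,r] = [q,r] − [p,r] + [p,q]. For instance
  ∂cde = de − ce + cd,
  ∂abd = bd − ad + ab.
As a 10×5 matrix over Z this has rank 5, with invariant factors (1,1,1,1,1).

Computing H_k = (kernel of ∂_k) / (image of ∂_{k+1}):

  H_2: rank ker ∂_2 − rank ∂_3 = (5 − 5) − 0 = 0, and there is no ∂_3, so H_2 = 0.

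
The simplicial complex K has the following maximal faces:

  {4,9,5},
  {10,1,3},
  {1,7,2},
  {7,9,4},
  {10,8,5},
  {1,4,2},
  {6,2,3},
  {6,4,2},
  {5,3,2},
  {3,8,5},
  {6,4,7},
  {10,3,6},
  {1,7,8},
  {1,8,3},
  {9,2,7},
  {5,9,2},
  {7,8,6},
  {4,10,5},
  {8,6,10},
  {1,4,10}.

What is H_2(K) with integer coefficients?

Order the vertices as 1 < 2 < 3 < 4 < 5 < 6 < 7 < 8 < 9 < 10. Listing each simplex with vertices in this order, K has dimension 2 with simplices:

  0-simplices (10): [1], [2], [3], [4], [5], [6], [7], [8], [9], [10]
  1-simplices (30): (30 of them)
  2-simplices (20): (20 of them)

giving chain groups C_0 ≅ Z^10, C_1 ≅ Z^30, C_2 ≅ Z^20.

∂_1: C_1 → C_0 maps an edge to its endpoints' difference, ∂[p,q] = q − p. For instance
  ∂[1,3] = [3] − [1].
As a 10×30 matrix over Z this has rank 9, with invariant factors (1,1,1,1,1,1,1,1,1).

The boundary map ∂_2: C_2 → C_1 maps a triangle to the signed sum of its edges. For instance
  ∂[2,3,6] = [3,6] − [2,6] + [2,3],
  ∂[6,7,8] = [7,8] − [6,8] + [6,7].
This gives a 30×20 integer matrix of rank 20; reducing to Smith normal form yields diagonal entries (1,1,1,1,1,1,1,1,1,1,1,1,1,1,1,1,1,1,1,2).

Reading off H_k = ker ∂_k / im ∂_{k+1}:

  H_2: rank ker ∂_2 − rank ∂_3 = (20 − 20) − 0 = 0, and there is no ∂_3, so H_2 ≅ 0.

H_2 = 0.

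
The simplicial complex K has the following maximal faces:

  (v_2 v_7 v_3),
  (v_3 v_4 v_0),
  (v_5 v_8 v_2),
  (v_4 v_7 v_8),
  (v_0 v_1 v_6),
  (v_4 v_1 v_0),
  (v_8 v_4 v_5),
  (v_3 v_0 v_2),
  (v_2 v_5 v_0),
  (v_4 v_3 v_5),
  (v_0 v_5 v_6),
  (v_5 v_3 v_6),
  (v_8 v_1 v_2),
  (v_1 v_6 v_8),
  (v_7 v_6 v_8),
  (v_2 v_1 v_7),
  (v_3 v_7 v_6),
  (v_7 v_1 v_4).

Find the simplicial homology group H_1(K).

We work with the vertex ordering v_0 < v_1 < v_2 < v_3 < v_4 < v_5 < v_6 < v_7 < v_8. The simplices of K, each written with vertices in increasing order, are:

  0-simplices (9): [v_0], [v_1], [v_2], [v_3], [v_4], [v_5], [v_6], [v_7], [v_8]
  1-simplices (27): (27 of them)
  2-simplices (18): (18 of them)

giving chain groups C_0 ≅ Z^9, C_1 ≅ Z^27, C_2 ≅ Z^18.

∂_1: C_1 → C_0 sends each edge [p,q] (with p < q) to q − p.
This gives a 9×27 integer matrix of rank 8; reducing to Smith normal form yields diagonal entries (1,1,1,1,1,1,1,1).

The boundary map ∂_2: C_2 → C_1 maps a triangle to the signed sum of its edges. For instance
  ∂[v_0,v_5,v_6] = [v_5,v_6] − [v_0,v_6] + [v_0,v_5],
  ∂[v_0,v_1,v_4] = [v_1,v_4] − [v_0,v_4] + [v_0,v_1].
As a 27×18 matrix over Z this has rank 18, with invariant factors (1,1,1,1,1,1,1,1,1,1,1,1,1,1,1,1,1,2).

Reading off H_k = ker ∂_k / im ∂_{k+1}:

  H_1: rank ker ∂_1 − rank ∂_2 = (27 − 8) − 18 = 1, and ∂_2 has invariant factor 2 > 1, so H_1 ≅ Z ⊕ Z/2.

(K is a triangulation of the Klein bottle.)

H_1 = Z ⊕ Z/2.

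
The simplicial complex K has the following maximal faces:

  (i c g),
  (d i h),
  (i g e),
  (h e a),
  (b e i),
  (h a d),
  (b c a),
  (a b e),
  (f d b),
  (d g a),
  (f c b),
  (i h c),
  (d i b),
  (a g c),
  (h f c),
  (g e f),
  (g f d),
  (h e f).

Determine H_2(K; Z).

H_2 = Z.

We work with the vertex ordering a < b < c < d < e < f < g < h < i. The simplices of K, each written with vertices in increasing order, are:

  0-simplices (9): a, b, c, d, e, f, g, h, i
  1-simplices (27): ab, ac, ad, ae, ag, ah, bc, bd, be, bf, bi, cf, cg, ch, ci, df, dg, dh, di, ef, eg, eh, ei, fg, fh, gi, hi
  2-simplices (18): abc, abe, acg, adg, adh, aeh, bcf, bdf, bdi, bei, cfh, cgi, chi, dfg, dhi, efg, efh, egi

Hence C_0 ≅ Z^9, C_1 ≅ Z^27, C_2 ≅ Z^18.

The boundary map ∂_1: C_1 → C_0 maps an edge to its endpoints' difference, ∂[p,q] = q − p. For instance
  ∂cf = f − c.
The resulting 9×27 matrix has rank 8, and its Smith normal form has invariant factors (1,1,1,1,1,1,1,1).

∂_2: C_2 → C_1 sends each 2-simplex [p,q,r] to [q,r] − [p,r] + [p,q]. For instance
  ∂efh = fh − eh + ef,
  ∂bdi = di − bi + bd.
The resulting 27×18 matrix has rank 17, and its Smith normal form has invariant factors (1,1,1,1,1,1,1,1,1,1,1,1,1,1,1,1,1).

Computing H_k = (kernel of ∂_k) / (image of ∂_{k+1}):

  H_2: rank ker ∂_2 − rank ∂_3 = (18 − 17) − 0 = 1, and there is no ∂_3, so H_2 = Z.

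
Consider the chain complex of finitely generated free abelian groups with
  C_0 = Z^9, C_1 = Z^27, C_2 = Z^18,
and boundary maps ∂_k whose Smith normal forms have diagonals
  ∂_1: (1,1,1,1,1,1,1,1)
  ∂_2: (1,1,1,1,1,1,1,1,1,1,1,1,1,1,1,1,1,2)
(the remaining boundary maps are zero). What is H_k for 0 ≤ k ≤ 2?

H_0: b_0 = 9 − 0 − 8 = 1; torsion from ∂_1 factors > 1: none. So H_0 ≅ Z.
H_1: b_1 = 27 − 8 − 18 = 1; torsion from ∂_2 factors > 1: [2]. So H_1 ≅ Z ⊕ Z_2.
H_2: b_2 = 18 − 18 − 0 = 0; torsion from ∂_3 factors > 1: none. So H_2 ≅ 0.

H_0 ≅ Z,  H_1 ≅ Z ⊕ Z_2,  H_2 = 0.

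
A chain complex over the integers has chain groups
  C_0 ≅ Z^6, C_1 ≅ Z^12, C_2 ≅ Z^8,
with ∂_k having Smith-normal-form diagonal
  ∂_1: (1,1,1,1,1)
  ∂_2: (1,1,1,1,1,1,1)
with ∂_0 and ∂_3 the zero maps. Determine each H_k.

H_0: b_0 = 6 − 0 − 5 = 1; torsion from ∂_1 factors > 1: none. So H_0 ≅ Z.
H_1: b_1 = 12 − 5 − 7 = 0; torsion from ∂_2 factors > 1: none. So H_1 ≅ 0.
H_2: b_2 = 8 − 7 − 0 = 1; torsion from ∂_3 factors > 1: none. So H_2 ≅ Z.

H_0 ≅ Z,  H_1 = 0,  H_2 ≅ Z.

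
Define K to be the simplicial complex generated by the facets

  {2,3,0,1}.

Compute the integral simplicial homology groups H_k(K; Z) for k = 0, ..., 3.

H_0 = Z,  H_1 = 0,  H_2 = 0,  H_3 = 0.

Fix the vertex order 0 < 1 < 2 < 3 and write every simplex with vertices in increasing order. Then dim K = 3 and the simplices of K are:

  0-simplices (4): [0], [1], [2], [3]
  1-simplices (6): [0,1], [0,2], [0,3], [1,2], [1,3], [2,3]
  2-simplices (4): [0,1,2], [0,1,3], [0,2,3], [1,2,3]
  3-simplices (1): [0,1,2,3]

giving chain groups C_0 ≅ Z^4, C_1 ≅ Z^6, C_2 ≅ Z^4, C_3 ≅ Z^1.

Boundary ∂_1: C_1 → C_0 is given by ∂[p,q] = [q] − [p].
As a 4×6 matrix over Z this has rank 3, with invariant factors (1,1,1).

∂_2: C_2 → C_1 maps a triangle to the signed sum of its edges. For instance
  ∂[0,1,3] = [1,3] − [0,3] + [0,1],
  ∂[1,2,3] = [2,3] − [1,3] + [1,2].
The resulting 6×4 matrix has rank 3, and its Smith normal form has invariant factors (1,1,1).

∂_3: C_3 → C_2 sends each 3-simplex σ to the alternating sum Σ_i (−1)^i (σ with its i-th vertex removed). For instance
  ∂[0,1,2,3] = [1,2,3] − [0,2,3] + [0,1,3] − [0,1,2].
As a 4×1 matrix over Z this has rank 1, with invariant factors (1).

Now H_k = ker ∂_k / im ∂_{k+1}, so:

  H_0: rank C_0 − rank ∂_1 = 4 − 3 = 1, and the invariant factors of ∂_1 are all 1, so H_0 ≅ Z.
  H_1: rank ker ∂_1 − rank ∂_2 = (6 − 3) − 3 = 0, and the invariant factors of ∂_2 are all 1, so H_1 ≅ 0.
  H_2: rank ker ∂_2 − rank ∂_3 = (4 − 3) − 1 = 0, and the invariant factors of ∂_3 are all 1, so H_2 ≅ 0.
  H_3: rank ker ∂_3 − rank ∂_4 = (1 − 1) − 0 = 0, and there is no ∂_4, so H_3 ≅ 0.

As a check, the Euler characteristic is 4 − 6 + 4 − 1 = 1, which agrees with 1 − 0 + 0 − 0 = 1.
(K is a triangulation of the 3-simplex.)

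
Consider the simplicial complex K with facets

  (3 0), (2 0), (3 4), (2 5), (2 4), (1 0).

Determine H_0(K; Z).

Order the vertices as 0 < 1 < 2 < 3 < 4 < 5. Listing each simplex with vertices in this order, K has dimension 1 with simplices:

  0-simplices (6): [0], [1], [2], [3], [4], [5]
  1-simplices (6): [0,1], [0,2], [0,3], [2,4], [2,5], [3,4]

giving chain groups C_0 ≅ Z^6, C_1 ≅ Z^6.

Boundary ∂_1: C_1 → C_0 is given by ∂[p,q] = [q] − [p].
As a 6×6 matrix over Z this has rank 5, with invariant factors (1,1,1,1,1).

Computing H_k = (kernel of ∂_k) / (image of ∂_{k+1}):

  H_0: rank C_0 − rank ∂_1 = 6 − 5 = 1, and the invariant factors of ∂_1 are all 1, so H_0 ≅ Z.

H_0 = Z.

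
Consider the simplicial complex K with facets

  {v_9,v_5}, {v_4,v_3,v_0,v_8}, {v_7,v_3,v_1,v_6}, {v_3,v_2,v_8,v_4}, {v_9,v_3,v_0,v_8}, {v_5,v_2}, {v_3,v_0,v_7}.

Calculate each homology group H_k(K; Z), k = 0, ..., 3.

Order the vertices as v_0 < v_1 < v_2 < v_3 < v_4 < v_5 < v_6 < v_7 < v_8 < v_9. Listing each simplex with vertices in this order, K has dimension 3 with simplices:

  0-simplices (10): [v_0], [v_1], [v_2], [v_3], [v_4], [v_5], [v_6], [v_7], [v_8], [v_9]
  1-simplices (21): (21 of them)
  2-simplices (15): (15 of them)
  3-simplices (4): [v_0,v_3,v_4,v_8], [v_0,v_3,v_8,v_9], [v_1,v_3,v_6,v_7], [v_2,v_3,v_4,v_8]

Hence C_0 ≅ Z^10, C_1 ≅ Z^21, C_2 ≅ Z^15, C_3 ≅ Z^4.

∂_1: C_1 → C_0 sends each edge [p,q] (with p < q) to q − p.
The resulting 10×21 matrix has rank 9, and its Smith normal form has invariant factors (1,1,1,1,1,1,1,1,1).

The boundary map ∂_2: C_2 → C_1 maps a triangle to the signed sum of its edges. For instance
  ∂[v_2,v_3,v_4] = [v_3,v_4] − [v_2,v_4] + [v_2,v_3],
  ∂[v_0,v_4,v_8] = [v_4,v_8] − [v_0,v_8] + [v_0,v_4].
This gives a 21×15 integer matrix of rank 11; reducing to Smith normal form yields diagonal entries (1,1,1,1,1,1,1,1,1,1,1).

The boundary map ∂_3: C_3 → C_2 sends each 3-simplex σ to the alternating sum Σ_i (−1)^i (σ with its i-th vertex removed). For instance
  ∂[v_1,v_3,v_6,v_7] = [v_3,v_6,v_7] − [v_1,v_6,v_7] + [v_1,v_3,v_7] − [v_1,v_3,v_6],
  ∂[v_2,v_3,v_4,v_8] = [v_3,v_4,v_8] − [v_2,v_4,v_8] + [v_2,v_3,v_8] − [v_2,v_3,v_4].
This gives a 15×4 integer matrix of rank 4; reducing to Smith normal form yields diagonal entries (1,1,1,1).

Now H_k = ker ∂_k / im ∂_{k+1}, so:

  H_0: rank C_0 − rank ∂_1 = 10 − 9 = 1, and the invariant factors of ∂_1 are all 1, so H_0 = Z.
  H_1: rank ker ∂_1 − rank ∂_2 = (21 − 9) − 11 = 1, and the invariant factors of ∂_2 are all 1, so H_1 = Z.
  H_2: rank ker ∂_2 − rank ∂_3 = (15 − 11) − 4 = 0, and the invariant factors of ∂_3 are all 1, so H_2 = 0.
  H_3: rank ker ∂_3 − rank ∂_4 = (4 − 4) − 0 = 0, and there is no ∂_4, so H_3 = 0.

H_0 ≅ Z,  H_1 ≅ Z,  H_2 = 0,  H_3 = 0.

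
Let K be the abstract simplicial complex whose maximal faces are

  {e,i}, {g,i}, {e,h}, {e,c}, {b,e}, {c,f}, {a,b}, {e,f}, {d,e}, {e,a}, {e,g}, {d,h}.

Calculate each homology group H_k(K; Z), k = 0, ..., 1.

H_0 = Z,  H_1 = Z^4.

We work with the vertex ordering a < b < c < d < e < f < g < h < i. The simplices of K, each written with vertices in increasing order, are:

  0-simplices (9): a, b, c, d, e, f, g, h, i
  1-simplices (12): ab, ae, be, ce, cf, de, dh, ef, eg, eh, ei, gi

Hence C_0 ≅ Z^9, C_1 ≅ Z^12.

The boundary map ∂_1: C_1 → C_0 is given by ∂[p,q] = [q] − [p].
As a 9×12 matrix over Z this has rank 8, with invariant factors (1,1,1,1,1,1,1,1).

From H_k ≅ ker(∂_k) / im(∂_{k+1}) we obtain:

  H_0: rank C_0 − rank ∂_1 = 9 − 8 = 1, and the invariant factors of ∂_1 are all 1, so H_0 = Z.
  H_1: rank ker ∂_1 − rank ∂_2 = (12 − 8) − 0 = 4, and there is no ∂_2, so H_1 = Z^4.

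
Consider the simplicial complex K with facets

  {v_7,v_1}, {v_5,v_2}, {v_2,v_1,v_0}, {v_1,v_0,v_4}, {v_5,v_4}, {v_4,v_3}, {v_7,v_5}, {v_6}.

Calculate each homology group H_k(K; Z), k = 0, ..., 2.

H_0 = Z^2,  H_1 = Z^2,  H_2 = 0.

Fix the vertex order v_0 < v_1 < v_2 < v_3 < v_4 < v_5 < v_6 < v_7 and write every simplex with vertices in increasing order. Then dim K = 2 and the simplices of K are:

  0-simplices (8): [v_0], [v_1], [v_2], [v_3], [v_4], [v_5], [v_6], [v_7]
  1-simplices (10): [v_0,v_1], [v_0,v_2], [v_0,v_4], [v_1,v_2], [v_1,v_4], [v_1,v_7], [v_2,v_5], [v_3,v_4], [v_4,v_5], [v_5,v_7]
  2-simplices (2): [v_0,v_1,v_2], [v_0,v_1,v_4]

Hence C_0 ≅ Z^8, C_1 ≅ Z^10, C_2 ≅ Z^2.

Boundary ∂_1: C_1 → C_0 sends each edge [p,q] (with p < q) to q − p. For instance
  ∂[v_4,v_5] = [v_5] − [v_4].
The resulting 8×10 matrix has rank 6, and its Smith normal form has invariant factors (1,1,1,1,1,1).

Boundary ∂_2: C_2 → C_1 sends each 2-simplex [p,q,r] to [q,r] − [p,r] + [p,q]. For instance
  ∂[v_0,v_1,v_4] = [v_1,v_4] − [v_0,v_4] + [v_0,v_1],
  ∂[v_0,v_1,v_2] = [v_1,v_2] − [v_0,v_2] + [v_0,v_1].
As a 10×2 matrix over Z this has rank 2, with invariant factors (1,1).

Reading off H_k = ker ∂_k / im ∂_{k+1}:

  H_0: rank C_0 − rank ∂_1 = 8 − 6 = 2, and the invariant factors of ∂_1 are all 1, so H_0 = Z^2.
  H_1: rank ker ∂_1 − rank ∂_2 = (10 − 6) − 2 = 2, and the invariant factors of ∂_2 are all 1, so H_1 = Z^2.
  H_2: rank ker ∂_2 − rank ∂_3 = (2 − 2) − 0 = 0, and there is no ∂_3, so H_2 = 0.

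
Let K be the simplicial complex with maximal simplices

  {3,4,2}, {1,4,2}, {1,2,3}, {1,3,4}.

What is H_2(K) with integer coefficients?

H_2 = Z.

Fix the vertex order 1 < 2 < 3 < 4 and write every simplex with vertices in increasing order. Then dim K = 2 and the simplices of K are:

  0-simplices (4): [1], [2], [3], [4]
  1-simplices (6): [1,2], [1,3], [1,4], [2,3], [2,4], [3,4]
  2-simplices (4): [1,2,3], [1,2,4], [1,3,4], [2,3,4]

giving chain groups C_0 ≅ Z^4, C_1 ≅ Z^6, C_2 ≅ Z^4.

The boundary map ∂_1: C_1 → C_0 sends each edge [p,q] (with p < q) to q − p.
The resulting 4×6 matrix has rank 3, and its Smith normal form has invariant factors (1,1,1).

The boundary map ∂_2: C_2 → C_1 maps a triangle to the signed sum of its edges. For instance
  ∂[1,2,4] = [2,4] − [1,4] + [1,2],
  ∂[1,2,3] = [2,3] − [1,3] + [1,2].
As a 6×4 matrix over Z this has rank 3, with invariant factors (1,1,1).

Now H_k = ker ∂_k / im ∂_{k+1}, so:

  H_2: rank ker ∂_2 − rank ∂_3 = (4 − 3) − 0 = 1, and there is no ∂_3, so H_2 = Z.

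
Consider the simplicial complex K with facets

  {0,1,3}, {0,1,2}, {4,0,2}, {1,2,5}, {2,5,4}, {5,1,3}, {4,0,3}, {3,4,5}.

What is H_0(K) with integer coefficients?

Fix the vertex order 0 < 1 < 2 < 3 < 4 < 5 and write every simplex with vertices in increasing order. Then dim K = 2 and the simplices of K are:

  0-simplices (6): [0], [1], [2], [3], [4], [5]
  1-simplices (12): [0,1], [0,2], [0,3], [0,4], [1,2], [1,3], [1,5], [2,4], [2,5], [3,4], [3,5], [4,5]
  2-simplices (8): [0,1,2], [0,1,3], [0,2,4], [0,3,4], [1,2,5], [1,3,5], [2,4,5], [3,4,5]

giving chain groups C_0 ≅ Z^6, C_1 ≅ Z^12, C_2 ≅ Z^8.

Boundary ∂_1: C_1 → C_0 is given by ∂[p,q] = [q] − [p]. For instance
  ∂[0,3] = [3] − [0].
The 6×12 boundary matrix has rank 5 and Smith normal form diag(1,1,1,1,1).

∂_2: C_2 → C_1 maps a triangle to the signed sum of its edges. For instance
  ∂[3,4,5] = [4,5] − [3,5] + [3,4],
  ∂[1,3,5] = [3,5] − [1,5] + [1,3].
This gives a 12×8 integer matrix of rank 7; reducing to Smith normal form yields diagonal entries (1,1,1,1,1,1,1).

From H_k ≅ ker(∂_k) / im(∂_{k+1}) we obtain:

  H_0: rank C_0 − rank ∂_1 = 6 − 5 = 1, and the invariant factors of ∂_1 are all 1, so H_0 ≅ Z.

(K is a triangulation of the 2-sphere S^2.)

H_0 = Z.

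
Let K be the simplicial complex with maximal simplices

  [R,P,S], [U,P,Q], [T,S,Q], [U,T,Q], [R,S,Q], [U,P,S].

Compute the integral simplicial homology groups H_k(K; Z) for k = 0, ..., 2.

H_0 = Z,  H_1 = Z,  H_2 = 0.

We work with the vertex ordering P < Q < R < S < T < U. The simplices of K, each written with vertices in increasing order, are:

  0-simplices (6): P, Q, R, S, T, U
  1-simplices (12): PQ, PR, PS, PU, QR, QS, QT, QU, RS, ST, SU, TU
  2-simplices (6): PQU, PRS, PSU, QRS, QST, QTU

giving chain groups C_0 ≅ Z^6, C_1 ≅ Z^12, C_2 ≅ Z^6.

Boundary ∂_1: C_1 → C_0 maps an edge to its endpoints' difference, ∂[p,q] = q − p. For instance
  ∂SU = U − S.
This gives a 6×12 integer matrix of rank 5; reducing to Smith normal form yields diagonal entries (1,1,1,1,1).

Boundary ∂_2: C_2 → C_1 sends each 2-simplex [p,q,r] to [q,r] − [p,r] + [p,q]. For instance
  ∂QRS = RS − QS + QR,
  ∂PQU = QU − PU + PQ.
As a 12×6 matrix over Z this has rank 6, with invariant factors (1,1,1,1,1,1).

Reading off H_k = ker ∂_k / im ∂_{k+1}:

  H_0: rank C_0 − rank ∂_1 = 6 − 5 = 1, and the invariant factors of ∂_1 are all 1, so H_0 = Z.
  H_1: rank ker ∂_1 − rank ∂_2 = (12 − 5) − 6 = 1, and the invariant factors of ∂_2 are all 1, so H_1 = Z.
  H_2: rank ker ∂_2 − rank ∂_3 = (6 − 6) − 0 = 0, and there is no ∂_3, so H_2 = 0.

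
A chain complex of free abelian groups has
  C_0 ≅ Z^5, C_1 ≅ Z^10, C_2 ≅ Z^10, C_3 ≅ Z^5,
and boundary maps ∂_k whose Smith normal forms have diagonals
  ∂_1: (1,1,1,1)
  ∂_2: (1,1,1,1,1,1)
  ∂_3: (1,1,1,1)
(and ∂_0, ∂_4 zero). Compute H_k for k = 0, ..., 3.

H_0 = Z,  H_1 = 0,  H_2 = 0,  H_3 = Z.

H_0: b_0 = 5 − 0 − 4 = 1; torsion from ∂_1 factors > 1: none. So H_0 = Z.
H_1: b_1 = 10 − 4 − 6 = 0; torsion from ∂_2 factors > 1: none. So H_1 = 0.
H_2: b_2 = 10 − 6 − 4 = 0; torsion from ∂_3 factors > 1: none. So H_2 = 0.
H_3: b_3 = 5 − 4 − 0 = 1; torsion from ∂_4 factors > 1: none. So H_3 = Z.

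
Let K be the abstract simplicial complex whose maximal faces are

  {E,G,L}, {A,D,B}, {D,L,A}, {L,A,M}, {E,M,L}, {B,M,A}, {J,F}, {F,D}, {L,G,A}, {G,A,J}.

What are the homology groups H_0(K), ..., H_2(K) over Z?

Order the vertices as A < B < D < E < F < G < J < L < M. Listing each simplex with vertices in this order, K has dimension 2 with simplices:

  0-simplices (9): A, B, D, E, F, G, J, L, M
  1-simplices (17): AB, AD, AG, AJ, AL, AM, BD, BM, DF, DL, EG, EL, EM, FJ, GJ, GL, LM
  2-simplices (8): ABD, ABM, ADL, AGJ, AGL, ALM, EGL, ELM

so the chain groups are C_0 ≅ Z^9, C_1 ≅ Z^17, C_2 ≅ Z^8.

Boundary ∂_1: C_1 → C_0 sends each edge [p,q] (with p < q) to q − p. For instance
  ∂GJ = J − G.
The resulting 9×17 matrix has rank 8, and its Smith normal form has invariant factors (1,1,1,1,1,1,1,1).

∂_2: C_2 → C_1 maps a triangle to the signed sum of its edges. For instance
  ∂EGL = GL − EL + EG,
  ∂AGL = GL − AL + AG.
The resulting 17×8 matrix has rank 8, and its Smith normal form has invariant factors (1,1,1,1,1,1,1,1).

From H_k ≅ ker(∂_k) / im(∂_{k+1}) we obtain:

  H_0: rank C_0 − rank ∂_1 = 9 − 8 = 1, and the invariant factors of ∂_1 are all 1, so H_0 ≅ Z.
  H_1: rank ker ∂_1 − rank ∂_2 = (17 − 8) − 8 = 1, and the invariant factors of ∂_2 are all 1, so H_1 ≅ Z.
  H_2: rank ker ∂_2 − rank ∂_3 = (8 − 8) − 0 = 0, and there is no ∂_3, so H_2 ≅ 0.

H_0 ≅ Z,  H_1 ≅ Z,  H_2 = 0.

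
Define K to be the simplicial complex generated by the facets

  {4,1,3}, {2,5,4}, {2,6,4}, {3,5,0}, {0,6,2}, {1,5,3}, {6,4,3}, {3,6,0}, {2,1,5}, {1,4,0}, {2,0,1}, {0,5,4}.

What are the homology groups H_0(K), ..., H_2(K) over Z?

H_0 = Z,  H_1 = Z/2Z,  H_2 = 0.

Order the vertices as 0 < 1 < 2 < 3 < 4 < 5 < 6. Listing each simplex with vertices in this order, K has dimension 2 with simplices:

  0-simplices (7): [0], [1], [2], [3], [4], [5], [6]
  1-simplices (18): [0,1], [0,2], [0,3], [0,4], [0,5], [0,6], [1,2], [1,3], [1,4], [1,5], [2,4], [2,5], [2,6], [3,4], [3,5], [3,6], [4,5], [4,6]
  2-simplices (12): [0,1,2], [0,1,4], [0,2,6], [0,3,5], [0,3,6], [0,4,5], [1,2,5], [1,3,4], [1,3,5], [2,4,5], [2,4,6], [3,4,6]

Hence C_0 ≅ Z^7, C_1 ≅ Z^18, C_2 ≅ Z^12.

The boundary map ∂_1: C_1 → C_0 is given by ∂[p,q] = [q] − [p].
The 7×18 boundary matrix has rank 6 and Smith normal form diag(1,1,1,1,1,1).

Boundary ∂_2: C_2 → C_1 maps a triangle to the signed sum of its edges. For instance
  ∂[0,4,5] = [4,5] − [0,5] + [0,4],
  ∂[2,4,6] = [4,6] − [2,6] + [2,4].
The resulting 18×12 matrix has rank 12, and its Smith normal form has invariant factors (1,1,1,1,1,1,1,1,1,1,1,2).

Now H_k = ker ∂_k / im ∂_{k+1}, so:

  H_0: rank C_0 − rank ∂_1 = 7 − 6 = 1, and the invariant factors of ∂_1 are all 1, so H_0 = Z.
  H_1: rank ker ∂_1 − rank ∂_2 = (18 − 6) − 12 = 0, and ∂_2 has invariant factor 2 > 1, so H_1 = Z/2Z.
  H_2: rank ker ∂_2 − rank ∂_3 = (12 − 12) − 0 = 0, and there is no ∂_3, so H_2 = 0.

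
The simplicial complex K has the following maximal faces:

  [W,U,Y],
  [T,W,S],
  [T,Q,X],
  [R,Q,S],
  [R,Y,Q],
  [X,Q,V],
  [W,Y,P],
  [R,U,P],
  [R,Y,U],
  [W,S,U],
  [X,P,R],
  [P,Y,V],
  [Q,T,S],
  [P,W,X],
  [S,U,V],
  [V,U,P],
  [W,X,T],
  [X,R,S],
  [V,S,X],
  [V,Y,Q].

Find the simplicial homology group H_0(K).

We work with the vertex ordering P < Q < R < S < T < U < V < W < X < Y. The simplices of K, each written with vertices in increasing order, are:

  0-simplices (10): P, Q, R, S, T, U, V, W, X, Y
  1-simplices (30): PR, PU, PV, PW, PX, PY, QR, QS, QT, QV, QX, QY, RS, RU, RX, RY, ST, SU, SV, SW, SX, TW, TX, UV, UW, UY, VX, VY, WX, WY
  2-simplices (20): PRU, PRX, PUV, PVY, PWX, PWY, QRS, QRY, QST, QTX, QVX, QVY, RSX, RUY, STW, SUV, SUW, SVX, TWX, UWY

Hence C_0 ≅ Z^10, C_1 ≅ Z^30, C_2 ≅ Z^20.

∂_1: C_1 → C_0 sends each edge [p,q] (with p < q) to q − p. For instance
  ∂ST = T − S.
The 10×30 boundary matrix has rank 9 and Smith normal form diag(1,1,1,1,1,1,1,1,1).

∂_2: C_2 → C_1 acts by ∂[p,q,r] = [q,r] − [p,r] + [p,q]. For instance
  ∂UWY = WY − UY + UW,
  ∂PRX = RX − PX + PR.
This gives a 30×20 integer matrix of rank 20; reducing to Smith normal form yields diagonal entries (1,1,1,1,1,1,1,1,1,1,1,1,1,1,1,1,1,1,1,2).

From H_k ≅ ker(∂_k) / im(∂_{k+1}) we obtain:

  H_0: rank C_0 − rank ∂_1 = 10 − 9 = 1, and the invariant factors of ∂_1 are all 1, so H_0 ≅ Z.

H_0 = Z.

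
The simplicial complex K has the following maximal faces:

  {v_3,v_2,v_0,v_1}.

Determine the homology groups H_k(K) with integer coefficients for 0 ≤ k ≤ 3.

H_0 ≅ Z,  H_1 = 0,  H_2 = 0,  H_3 = 0.

Fix the vertex order v_0 < v_1 < v_2 < v_3 and write every simplex with vertices in increasing order. Then dim K = 3 and the simplices of K are:

  0-simplices (4): [v_0], [v_1], [v_2], [v_3]
  1-simplices (6): [v_0,v_1], [v_0,v_2], [v_0,v_3], [v_1,v_2], [v_1,v_3], [v_2,v_3]
  2-simplices (4): [v_0,v_1,v_2], [v_0,v_1,v_3], [v_0,v_2,v_3], [v_1,v_2,v_3]
  3-simplices (1): [v_0,v_1,v_2,v_3]

giving chain groups C_0 ≅ Z^4, C_1 ≅ Z^6, C_2 ≅ Z^4, C_3 ≅ Z^1.

∂_1: C_1 → C_0 sends each edge [p,q] (with p < q) to q − p. For instance
  ∂[v_1,v_2] = [v_2] − [v_1].
The 4×6 boundary matrix has rank 3 and Smith normal form diag(1,1,1).

∂_2: C_2 → C_1 sends each 2-simplex [p,q,r] to [q,r] − [p,r] + [p,q]. For instance
  ∂[v_0,v_1,v_3] = [v_1,v_3] − [v_0,v_3] + [v_0,v_1],
  ∂[v_0,v_1,v_2] = [v_1,v_2] − [v_0,v_2] + [v_0,v_1].
As a 6×4 matrix over Z this has rank 3, with invariant factors (1,1,1).

Boundary ∂_3: C_3 → C_2 sends each 3-simplex σ to the alternating sum Σ_i (−1)^i (σ with its i-th vertex removed). For instance
  ∂[v_0,v_1,v_2,v_3] = [v_1,v_2,v_3] − [v_0,v_2,v_3] + [v_0,v_1,v_3] − [v_0,v_1,v_2].
As a 4×1 matrix over Z this has rank 1, with invariant factors (1).

Now H_k = ker ∂_k / im ∂_{k+1}, so:

  H_0: rank C_0 − rank ∂_1 = 4 − 3 = 1, and the invariant factors of ∂_1 are all 1, so H_0 ≅ Z.
  H_1: rank ker ∂_1 − rank ∂_2 = (6 − 3) − 3 = 0, and the invariant factors of ∂_2 are all 1, so H_1 ≅ 0.
  H_2: rank ker ∂_2 − rank ∂_3 = (4 − 3) − 1 = 0, and the invariant factors of ∂_3 are all 1, so H_2 ≅ 0.
  H_3: rank ker ∂_3 − rank ∂_4 = (1 − 1) − 0 = 0, and there is no ∂_4, so H_3 ≅ 0.

(K is a triangulation of the 3-simplex.)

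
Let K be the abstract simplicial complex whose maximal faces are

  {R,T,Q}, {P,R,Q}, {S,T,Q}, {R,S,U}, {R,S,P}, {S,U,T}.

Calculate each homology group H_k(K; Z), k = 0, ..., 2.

H_0 ≅ Z,  H_1 ≅ Z,  H_2 = 0.

Take the total order P < Q < R < S < T < U on the vertex set. Then K (dimension 2) consists of the simplices:

  0-simplices (6): P, Q, R, S, T, U
  1-simplices (12): PQ, PR, PS, QR, QS, QT, RS, RT, RU, ST, SU, TU
  2-simplices (6): PQR, PRS, QRT, QST, RSU, STU

so the chain groups are C_0 ≅ Z^6, C_1 ≅ Z^12, C_2 ≅ Z^6.

∂_1: C_1 → C_0 sends each edge [p,q] (with p < q) to q − p.
As a 6×12 matrix over Z this has rank 5, with invariant factors (1,1,1,1,1).

The boundary map ∂_2: C_2 → C_1 sends each 2-simplex [p,q,r] to [q,r] − [p,r] + [p,q]. For instance
  ∂RSU = SU − RU + RS,
  ∂QRT = RT − QT + QR.
As a 12×6 matrix over Z this has rank 6, with invariant factors (1,1,1,1,1,1).

Reading off H_k = ker ∂_k / im ∂_{k+1}:

  H_0: rank C_0 − rank ∂_1 = 6 − 5 = 1, and the invariant factors of ∂_1 are all 1, so H_0 ≅ Z.
  H_1: rank ker ∂_1 − rank ∂_2 = (12 − 5) − 6 = 1, and the invariant factors of ∂_2 are all 1, so H_1 ≅ Z.
  H_2: rank ker ∂_2 − rank ∂_3 = (6 − 6) − 0 = 0, and there is no ∂_3, so H_2 ≅ 0.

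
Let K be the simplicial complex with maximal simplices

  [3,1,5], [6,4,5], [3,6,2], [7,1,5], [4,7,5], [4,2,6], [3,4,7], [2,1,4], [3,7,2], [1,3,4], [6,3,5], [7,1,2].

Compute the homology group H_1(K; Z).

Take the total order 1 < 2 < 3 < 4 < 5 < 6 < 7 on the vertex set. Then K (dimension 2) consists of the simplices:

  0-simplices (7): [1], [2], [3], [4], [5], [6], [7]
  1-simplices (18): [1,2], [1,3], [1,4], [1,5], [1,7], [2,3], [2,4], [2,6], [2,7], [3,4], [3,5], [3,6], [3,7], [4,5], [4,6], [4,7], [5,6], [5,7]
  2-simplices (12): [1,2,4], [1,2,7], [1,3,4], [1,3,5], [1,5,7], [2,3,6], [2,3,7], [2,4,6], [3,4,7], [3,5,6], [4,5,6], [4,5,7]

Hence C_0 ≅ Z^7, C_1 ≅ Z^18, C_2 ≅ Z^12.

∂_1: C_1 → C_0 sends each edge [p,q] (with p < q) to q − p. For instance
  ∂[1,2] = [2] − [1].
The 7×18 boundary matrix has rank 6 and Smith normal form diag(1,1,1,1,1,1).

The boundary map ∂_2: C_2 → C_1 sends each 2-simplex [p,q,r] to [q,r] − [p,r] + [p,q]. For instance
  ∂[1,3,4] = [3,4] − [1,4] + [1,3],
  ∂[2,3,7] = [3,7] − [2,7] + [2,3].
As a 18×12 matrix over Z this has rank 12, with invariant factors (1,1,1,1,1,1,1,1,1,1,1,2).

Computing H_k = (kernel of ∂_k) / (image of ∂_{k+1}):

  H_1: rank ker ∂_1 − rank ∂_2 = (18 − 6) − 12 = 0, and ∂_2 has invariant factor 2 > 1, so H_1 ≅ Z/2Z.

H_1 ≅ Z/2Z.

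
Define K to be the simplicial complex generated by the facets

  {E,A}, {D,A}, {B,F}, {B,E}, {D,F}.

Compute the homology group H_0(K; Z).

H_0 ≅ Z.

Fix the vertex order A < B < D < E < F and write every simplex with vertices in increasing order. Then dim K = 1 and the simplices of K are:

  0-simplices (5): A, B, D, E, F
  1-simplices (5): AD, AE, BE, BF, DF

Hence C_0 ≅ Z^5, C_1 ≅ Z^5.

The boundary map ∂_1: C_1 → C_0 sends each edge [p,q] (with p < q) to q − p.
The 5×5 boundary matrix has rank 4 and Smith normal form diag(1,1,1,1).

From H_k ≅ ker(∂_k) / im(∂_{k+1}) we obtain:

  H_0: rank C_0 − rank ∂_1 = 5 − 4 = 1, and the invariant factors of ∂_1 are all 1, so H_0 ≅ Z.

(K is a triangulation of the circle S^1.)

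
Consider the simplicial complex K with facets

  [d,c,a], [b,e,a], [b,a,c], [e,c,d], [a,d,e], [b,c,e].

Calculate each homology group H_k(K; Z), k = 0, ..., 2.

H_0 ≅ Z,  H_1 = 0,  H_2 ≅ Z.

K has 5 vertices, 9 edges, 6 triangles.
rank ∂_0 = 0, rank ∂_1 = 4 ⇒ b_0 = 5 − 0 − 4 = 1; all invariant factors of ∂_1 are 1 so no torsion. So H_0 ≅ Z.
rank ∂_1 = 4, rank ∂_2 = 5 ⇒ b_1 = 9 − 4 − 5 = 0; all invariant factors of ∂_2 are 1 so no torsion. So H_1 ≅ 0.
rank ∂_2 = 5, rank ∂_3 = 0 ⇒ b_2 = 6 − 5 − 0 = 1. So H_2 ≅ Z.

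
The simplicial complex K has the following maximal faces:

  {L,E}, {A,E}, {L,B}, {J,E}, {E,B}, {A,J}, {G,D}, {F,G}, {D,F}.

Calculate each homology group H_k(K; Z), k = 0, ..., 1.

Order the vertices as A < B < D < E < F < G < J < L. Listing each simplex with vertices in this order, K has dimension 1 with simplices:

  0-simplices (8): A, B, D, E, F, G, J, L
  1-simplices (9): AE, AJ, BE, BL, DF, DG, EJ, EL, FG

giving chain groups C_0 ≅ Z^8, C_1 ≅ Z^9.

∂_1: C_1 → C_0 maps an edge to its endpoints' difference, ∂[p,q] = q − p.
This gives a 8×9 integer matrix of rank 6; reducing to Smith normal form yields diagonal entries (1,1,1,1,1,1).

Computing H_k = (kernel of ∂_k) / (image of ∂_{k+1}):

  H_0: rank C_0 − rank ∂_1 = 8 − 6 = 2, and the invariant factors of ∂_1 are all 1, so H_0 ≅ Z^2.
  H_1: rank ker ∂_1 − rank ∂_2 = (9 − 6) − 0 = 3, and there is no ∂_2, so H_1 ≅ Z^3.

As a check, the Euler characteristic is 8 − 9 = -1, which agrees with 2 − 3 = -1.
(K is a triangulation of the disjoint union of a wedge of 2 circles and the circle S^1.)

H_0 = Z^2,  H_1 = Z^3.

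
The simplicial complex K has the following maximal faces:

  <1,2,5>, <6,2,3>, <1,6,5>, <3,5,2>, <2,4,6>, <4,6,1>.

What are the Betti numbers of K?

Fix the vertex order 1 < 2 < 3 < 4 < 5 < 6 and write every simplex with vertices in increasing order. Then dim K = 2 and the simplices of K are:

  0-simplices (6): [1], [2], [3], [4], [5], [6]
  1-simplices (12): [1,2], [1,4], [1,5], [1,6], [2,3], [2,4], [2,5], [2,6], [3,5], [3,6], [4,6], [5,6]
  2-simplices (6): [1,2,5], [1,4,6], [1,5,6], [2,3,5], [2,3,6], [2,4,6]

Hence C_0 ≅ Z^6, C_1 ≅ Z^12, C_2 ≅ Z^6.

Boundary ∂_1: C_1 → C_0 sends each edge [p,q] (with p < q) to q − p.
The resulting 6×12 matrix has rank 5, and its Smith normal form has invariant factors (1,1,1,1,1).

Boundary ∂_2: C_2 → C_1 acts by ∂[p,q,r] = [q,r] − [p,r] + [p,q]. For instance
  ∂[2,3,5] = [3,5] − [2,5] + [2,3],
  ∂[1,4,6] = [4,6] − [1,6] + [1,4].
The 12×6 boundary matrix has rank 6 and Smith normal form diag(1,1,1,1,1,1).

Reading off H_k = ker ∂_k / im ∂_{k+1}:

  H_0: rank C_0 − rank ∂_1 = 6 − 5 = 1, and the invariant factors of ∂_1 are all 1, so H_0 ≅ Z.
  H_1: rank ker ∂_1 − rank ∂_2 = (12 − 5) − 6 = 1, and the invariant factors of ∂_2 are all 1, so H_1 ≅ Z.
  H_2: rank ker ∂_2 − rank ∂_3 = (6 − 6) − 0 = 0, and there is no ∂_3, so H_2 ≅ 0.

(K is a triangulation of the cylinder S^1 x I.)

Hence the Betti numbers are b_0 = 1, b_1 = 1, b_2 = 0.

b_0 = 1, b_1 = 1, b_2 = 0.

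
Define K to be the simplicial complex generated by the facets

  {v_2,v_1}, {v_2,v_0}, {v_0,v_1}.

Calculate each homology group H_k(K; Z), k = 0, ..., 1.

We work with the vertex ordering v_0 < v_1 < v_2. The simplices of K, each written with vertices in increasing order, are:

  0-simplices (3): [v_0], [v_1], [v_2]
  1-simplices (3): [v_0,v_1], [v_0,v_2], [v_1,v_2]

giving chain groups C_0 ≅ Z^3, C_1 ≅ Z^3.

Boundary ∂_1: C_1 → C_0 sends each edge [p,q] (with p < q) to q − p.
This gives a 3×3 integer matrix of rank 2; reducing to Smith normal form yields diagonal entries (1,1).

Computing H_k = (kernel of ∂_k) / (image of ∂_{k+1}):

  H_0: rank C_0 − rank ∂_1 = 3 − 2 = 1, and the invariant factors of ∂_1 are all 1, so H_0 ≅ Z.
  H_1: rank ker ∂_1 − rank ∂_2 = (3 − 2) − 0 = 1, and there is no ∂_2, so H_1 ≅ Z.

H_0 ≅ Z,  H_1 ≅ Z.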